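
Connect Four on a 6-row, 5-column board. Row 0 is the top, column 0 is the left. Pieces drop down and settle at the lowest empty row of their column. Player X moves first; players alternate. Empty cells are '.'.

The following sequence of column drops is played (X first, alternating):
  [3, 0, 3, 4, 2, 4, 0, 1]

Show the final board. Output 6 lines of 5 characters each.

Answer: .....
.....
.....
.....
X..XO
OOXXO

Derivation:
Move 1: X drops in col 3, lands at row 5
Move 2: O drops in col 0, lands at row 5
Move 3: X drops in col 3, lands at row 4
Move 4: O drops in col 4, lands at row 5
Move 5: X drops in col 2, lands at row 5
Move 6: O drops in col 4, lands at row 4
Move 7: X drops in col 0, lands at row 4
Move 8: O drops in col 1, lands at row 5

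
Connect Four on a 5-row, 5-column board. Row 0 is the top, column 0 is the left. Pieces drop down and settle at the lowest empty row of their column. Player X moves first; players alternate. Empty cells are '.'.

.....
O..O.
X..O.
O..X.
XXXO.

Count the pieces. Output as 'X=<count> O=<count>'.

X=5 O=5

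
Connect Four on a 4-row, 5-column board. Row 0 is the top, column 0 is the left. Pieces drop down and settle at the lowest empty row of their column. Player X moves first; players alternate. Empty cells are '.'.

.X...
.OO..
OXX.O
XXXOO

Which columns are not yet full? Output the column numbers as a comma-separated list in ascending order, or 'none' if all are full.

Answer: 0,2,3,4

Derivation:
col 0: top cell = '.' → open
col 1: top cell = 'X' → FULL
col 2: top cell = '.' → open
col 3: top cell = '.' → open
col 4: top cell = '.' → open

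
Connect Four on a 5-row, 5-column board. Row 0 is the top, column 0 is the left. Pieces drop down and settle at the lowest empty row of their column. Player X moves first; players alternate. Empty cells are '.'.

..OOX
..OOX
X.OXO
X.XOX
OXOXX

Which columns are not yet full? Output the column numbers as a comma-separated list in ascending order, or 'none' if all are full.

Answer: 0,1

Derivation:
col 0: top cell = '.' → open
col 1: top cell = '.' → open
col 2: top cell = 'O' → FULL
col 3: top cell = 'O' → FULL
col 4: top cell = 'X' → FULL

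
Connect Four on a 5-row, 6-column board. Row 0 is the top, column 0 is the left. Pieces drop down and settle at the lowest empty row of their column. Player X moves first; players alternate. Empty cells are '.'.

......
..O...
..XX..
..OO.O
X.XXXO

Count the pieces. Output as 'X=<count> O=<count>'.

X=6 O=5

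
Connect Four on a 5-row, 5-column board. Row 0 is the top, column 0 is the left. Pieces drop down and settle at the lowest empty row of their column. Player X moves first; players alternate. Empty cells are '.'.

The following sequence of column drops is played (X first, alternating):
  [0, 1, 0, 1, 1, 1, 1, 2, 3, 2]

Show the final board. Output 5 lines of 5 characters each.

Move 1: X drops in col 0, lands at row 4
Move 2: O drops in col 1, lands at row 4
Move 3: X drops in col 0, lands at row 3
Move 4: O drops in col 1, lands at row 3
Move 5: X drops in col 1, lands at row 2
Move 6: O drops in col 1, lands at row 1
Move 7: X drops in col 1, lands at row 0
Move 8: O drops in col 2, lands at row 4
Move 9: X drops in col 3, lands at row 4
Move 10: O drops in col 2, lands at row 3

Answer: .X...
.O...
.X...
XOO..
XOOX.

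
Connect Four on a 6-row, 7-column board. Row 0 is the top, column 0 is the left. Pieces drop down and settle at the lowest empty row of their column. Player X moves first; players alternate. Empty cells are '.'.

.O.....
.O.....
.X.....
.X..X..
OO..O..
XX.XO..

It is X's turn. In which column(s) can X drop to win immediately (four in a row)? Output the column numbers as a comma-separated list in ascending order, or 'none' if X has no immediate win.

Answer: 2

Derivation:
col 0: drop X → no win
col 2: drop X → WIN!
col 3: drop X → no win
col 4: drop X → no win
col 5: drop X → no win
col 6: drop X → no win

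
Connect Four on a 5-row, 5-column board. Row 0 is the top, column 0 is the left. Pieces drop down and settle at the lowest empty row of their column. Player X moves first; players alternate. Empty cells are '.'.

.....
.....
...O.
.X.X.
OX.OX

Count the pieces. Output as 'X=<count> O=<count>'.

X=4 O=3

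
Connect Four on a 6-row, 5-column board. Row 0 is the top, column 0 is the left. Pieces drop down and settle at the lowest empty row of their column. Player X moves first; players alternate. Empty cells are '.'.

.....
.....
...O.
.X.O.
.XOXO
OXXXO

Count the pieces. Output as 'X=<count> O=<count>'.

X=6 O=6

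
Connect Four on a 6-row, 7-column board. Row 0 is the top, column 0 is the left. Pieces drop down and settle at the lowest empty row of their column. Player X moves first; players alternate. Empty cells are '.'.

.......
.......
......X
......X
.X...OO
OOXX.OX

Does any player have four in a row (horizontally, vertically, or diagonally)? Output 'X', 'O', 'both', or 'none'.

none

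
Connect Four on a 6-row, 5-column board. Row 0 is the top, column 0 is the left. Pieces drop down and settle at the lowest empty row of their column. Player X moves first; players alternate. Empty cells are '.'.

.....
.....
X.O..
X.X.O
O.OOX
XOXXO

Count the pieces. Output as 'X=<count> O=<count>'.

X=7 O=7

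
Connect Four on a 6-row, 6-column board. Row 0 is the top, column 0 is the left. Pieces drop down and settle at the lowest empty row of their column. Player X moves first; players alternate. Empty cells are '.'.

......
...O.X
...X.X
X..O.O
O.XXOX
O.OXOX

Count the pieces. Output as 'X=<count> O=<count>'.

X=9 O=8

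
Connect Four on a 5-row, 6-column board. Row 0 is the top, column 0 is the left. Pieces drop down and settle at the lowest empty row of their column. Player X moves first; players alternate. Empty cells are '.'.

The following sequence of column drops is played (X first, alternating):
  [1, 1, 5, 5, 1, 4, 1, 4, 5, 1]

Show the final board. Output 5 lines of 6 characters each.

Answer: .O....
.X....
.X...X
.O..OO
.X..OX

Derivation:
Move 1: X drops in col 1, lands at row 4
Move 2: O drops in col 1, lands at row 3
Move 3: X drops in col 5, lands at row 4
Move 4: O drops in col 5, lands at row 3
Move 5: X drops in col 1, lands at row 2
Move 6: O drops in col 4, lands at row 4
Move 7: X drops in col 1, lands at row 1
Move 8: O drops in col 4, lands at row 3
Move 9: X drops in col 5, lands at row 2
Move 10: O drops in col 1, lands at row 0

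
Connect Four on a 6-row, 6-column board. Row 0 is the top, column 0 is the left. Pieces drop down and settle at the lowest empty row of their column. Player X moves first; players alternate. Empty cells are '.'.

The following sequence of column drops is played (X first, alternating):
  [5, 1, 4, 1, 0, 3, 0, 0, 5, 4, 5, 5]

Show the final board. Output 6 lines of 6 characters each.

Answer: ......
......
.....O
O....X
XO..OX
XO.OXX

Derivation:
Move 1: X drops in col 5, lands at row 5
Move 2: O drops in col 1, lands at row 5
Move 3: X drops in col 4, lands at row 5
Move 4: O drops in col 1, lands at row 4
Move 5: X drops in col 0, lands at row 5
Move 6: O drops in col 3, lands at row 5
Move 7: X drops in col 0, lands at row 4
Move 8: O drops in col 0, lands at row 3
Move 9: X drops in col 5, lands at row 4
Move 10: O drops in col 4, lands at row 4
Move 11: X drops in col 5, lands at row 3
Move 12: O drops in col 5, lands at row 2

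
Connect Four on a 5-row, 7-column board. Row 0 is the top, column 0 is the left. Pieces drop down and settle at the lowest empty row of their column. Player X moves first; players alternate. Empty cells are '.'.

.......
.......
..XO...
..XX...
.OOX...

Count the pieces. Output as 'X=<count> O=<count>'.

X=4 O=3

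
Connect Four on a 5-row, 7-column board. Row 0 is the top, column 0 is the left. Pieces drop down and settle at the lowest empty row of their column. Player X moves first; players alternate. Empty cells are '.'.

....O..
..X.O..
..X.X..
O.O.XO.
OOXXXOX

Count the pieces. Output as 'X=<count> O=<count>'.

X=8 O=8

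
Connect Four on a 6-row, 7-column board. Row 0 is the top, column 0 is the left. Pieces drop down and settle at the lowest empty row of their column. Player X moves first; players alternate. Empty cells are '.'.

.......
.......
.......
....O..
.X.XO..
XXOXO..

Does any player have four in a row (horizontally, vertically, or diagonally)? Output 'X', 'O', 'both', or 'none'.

none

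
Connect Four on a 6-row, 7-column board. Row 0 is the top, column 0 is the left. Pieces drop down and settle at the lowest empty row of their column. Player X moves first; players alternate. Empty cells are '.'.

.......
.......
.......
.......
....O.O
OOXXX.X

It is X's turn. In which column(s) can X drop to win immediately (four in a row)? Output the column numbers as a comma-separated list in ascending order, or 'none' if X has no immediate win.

col 0: drop X → no win
col 1: drop X → no win
col 2: drop X → no win
col 3: drop X → no win
col 4: drop X → no win
col 5: drop X → WIN!
col 6: drop X → no win

Answer: 5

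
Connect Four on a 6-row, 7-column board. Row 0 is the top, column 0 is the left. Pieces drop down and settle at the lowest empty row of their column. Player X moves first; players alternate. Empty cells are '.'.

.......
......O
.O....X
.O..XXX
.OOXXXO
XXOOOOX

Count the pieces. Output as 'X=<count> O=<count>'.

X=10 O=10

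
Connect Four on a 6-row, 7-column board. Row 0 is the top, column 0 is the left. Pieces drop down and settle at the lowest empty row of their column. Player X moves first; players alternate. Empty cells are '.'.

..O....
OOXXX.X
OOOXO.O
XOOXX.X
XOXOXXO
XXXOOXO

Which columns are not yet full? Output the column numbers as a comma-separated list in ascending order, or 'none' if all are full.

Answer: 0,1,3,4,5,6

Derivation:
col 0: top cell = '.' → open
col 1: top cell = '.' → open
col 2: top cell = 'O' → FULL
col 3: top cell = '.' → open
col 4: top cell = '.' → open
col 5: top cell = '.' → open
col 6: top cell = '.' → open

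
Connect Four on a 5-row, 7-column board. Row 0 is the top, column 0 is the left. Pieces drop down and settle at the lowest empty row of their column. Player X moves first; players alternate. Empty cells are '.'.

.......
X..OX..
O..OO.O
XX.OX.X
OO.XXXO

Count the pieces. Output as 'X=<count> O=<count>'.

X=9 O=9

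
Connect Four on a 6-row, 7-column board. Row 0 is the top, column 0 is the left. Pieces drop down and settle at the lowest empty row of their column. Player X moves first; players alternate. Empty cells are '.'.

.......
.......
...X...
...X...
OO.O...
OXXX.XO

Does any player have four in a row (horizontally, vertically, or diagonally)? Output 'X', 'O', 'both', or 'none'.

none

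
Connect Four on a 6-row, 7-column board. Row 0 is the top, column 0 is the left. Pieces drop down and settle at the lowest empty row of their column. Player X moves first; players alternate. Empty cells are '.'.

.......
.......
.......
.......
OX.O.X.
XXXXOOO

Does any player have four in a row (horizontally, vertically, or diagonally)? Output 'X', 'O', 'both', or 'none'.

X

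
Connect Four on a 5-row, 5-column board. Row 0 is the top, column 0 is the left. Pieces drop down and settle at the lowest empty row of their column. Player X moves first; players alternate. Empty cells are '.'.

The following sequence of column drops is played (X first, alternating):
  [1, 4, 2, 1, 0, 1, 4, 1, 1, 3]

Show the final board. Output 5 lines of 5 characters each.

Move 1: X drops in col 1, lands at row 4
Move 2: O drops in col 4, lands at row 4
Move 3: X drops in col 2, lands at row 4
Move 4: O drops in col 1, lands at row 3
Move 5: X drops in col 0, lands at row 4
Move 6: O drops in col 1, lands at row 2
Move 7: X drops in col 4, lands at row 3
Move 8: O drops in col 1, lands at row 1
Move 9: X drops in col 1, lands at row 0
Move 10: O drops in col 3, lands at row 4

Answer: .X...
.O...
.O...
.O..X
XXXOO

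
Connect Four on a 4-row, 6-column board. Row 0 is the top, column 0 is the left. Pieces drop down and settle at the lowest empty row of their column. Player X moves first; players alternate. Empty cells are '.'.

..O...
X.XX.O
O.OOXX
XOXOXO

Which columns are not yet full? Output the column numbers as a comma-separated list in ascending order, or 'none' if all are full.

Answer: 0,1,3,4,5

Derivation:
col 0: top cell = '.' → open
col 1: top cell = '.' → open
col 2: top cell = 'O' → FULL
col 3: top cell = '.' → open
col 4: top cell = '.' → open
col 5: top cell = '.' → open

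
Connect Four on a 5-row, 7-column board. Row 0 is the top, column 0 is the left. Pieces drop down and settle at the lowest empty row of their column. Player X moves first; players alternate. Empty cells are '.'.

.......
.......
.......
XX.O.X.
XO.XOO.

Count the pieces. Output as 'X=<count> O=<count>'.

X=5 O=4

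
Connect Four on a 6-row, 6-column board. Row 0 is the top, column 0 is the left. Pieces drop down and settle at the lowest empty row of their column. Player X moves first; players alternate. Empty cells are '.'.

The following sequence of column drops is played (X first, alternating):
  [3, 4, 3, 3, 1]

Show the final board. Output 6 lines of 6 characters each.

Move 1: X drops in col 3, lands at row 5
Move 2: O drops in col 4, lands at row 5
Move 3: X drops in col 3, lands at row 4
Move 4: O drops in col 3, lands at row 3
Move 5: X drops in col 1, lands at row 5

Answer: ......
......
......
...O..
...X..
.X.XO.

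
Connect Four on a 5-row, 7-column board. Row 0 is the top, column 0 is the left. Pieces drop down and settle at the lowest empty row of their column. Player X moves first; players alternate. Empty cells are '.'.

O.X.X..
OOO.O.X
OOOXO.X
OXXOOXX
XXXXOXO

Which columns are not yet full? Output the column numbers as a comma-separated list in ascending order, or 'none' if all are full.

Answer: 1,3,5,6

Derivation:
col 0: top cell = 'O' → FULL
col 1: top cell = '.' → open
col 2: top cell = 'X' → FULL
col 3: top cell = '.' → open
col 4: top cell = 'X' → FULL
col 5: top cell = '.' → open
col 6: top cell = '.' → open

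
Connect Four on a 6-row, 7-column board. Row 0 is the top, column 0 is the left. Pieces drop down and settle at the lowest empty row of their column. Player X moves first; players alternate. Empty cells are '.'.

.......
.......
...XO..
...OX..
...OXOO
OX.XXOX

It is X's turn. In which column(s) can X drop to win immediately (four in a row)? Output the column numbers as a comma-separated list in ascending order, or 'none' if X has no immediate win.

col 0: drop X → no win
col 1: drop X → no win
col 2: drop X → WIN!
col 3: drop X → no win
col 4: drop X → no win
col 5: drop X → no win
col 6: drop X → no win

Answer: 2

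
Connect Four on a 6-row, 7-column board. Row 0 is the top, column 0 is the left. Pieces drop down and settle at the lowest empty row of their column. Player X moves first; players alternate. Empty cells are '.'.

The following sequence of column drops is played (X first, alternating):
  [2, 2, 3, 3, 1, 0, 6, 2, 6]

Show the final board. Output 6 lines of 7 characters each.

Answer: .......
.......
.......
..O....
..OO..X
OXXX..X

Derivation:
Move 1: X drops in col 2, lands at row 5
Move 2: O drops in col 2, lands at row 4
Move 3: X drops in col 3, lands at row 5
Move 4: O drops in col 3, lands at row 4
Move 5: X drops in col 1, lands at row 5
Move 6: O drops in col 0, lands at row 5
Move 7: X drops in col 6, lands at row 5
Move 8: O drops in col 2, lands at row 3
Move 9: X drops in col 6, lands at row 4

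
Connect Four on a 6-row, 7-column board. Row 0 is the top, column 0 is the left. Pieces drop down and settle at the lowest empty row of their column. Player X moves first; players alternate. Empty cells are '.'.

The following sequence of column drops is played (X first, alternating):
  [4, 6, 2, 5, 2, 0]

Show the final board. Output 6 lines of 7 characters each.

Answer: .......
.......
.......
.......
..X....
O.X.XOO

Derivation:
Move 1: X drops in col 4, lands at row 5
Move 2: O drops in col 6, lands at row 5
Move 3: X drops in col 2, lands at row 5
Move 4: O drops in col 5, lands at row 5
Move 5: X drops in col 2, lands at row 4
Move 6: O drops in col 0, lands at row 5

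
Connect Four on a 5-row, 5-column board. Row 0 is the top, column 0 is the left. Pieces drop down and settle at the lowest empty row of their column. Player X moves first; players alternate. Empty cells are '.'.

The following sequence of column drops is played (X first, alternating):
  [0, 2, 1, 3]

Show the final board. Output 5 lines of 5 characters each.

Answer: .....
.....
.....
.....
XXOO.

Derivation:
Move 1: X drops in col 0, lands at row 4
Move 2: O drops in col 2, lands at row 4
Move 3: X drops in col 1, lands at row 4
Move 4: O drops in col 3, lands at row 4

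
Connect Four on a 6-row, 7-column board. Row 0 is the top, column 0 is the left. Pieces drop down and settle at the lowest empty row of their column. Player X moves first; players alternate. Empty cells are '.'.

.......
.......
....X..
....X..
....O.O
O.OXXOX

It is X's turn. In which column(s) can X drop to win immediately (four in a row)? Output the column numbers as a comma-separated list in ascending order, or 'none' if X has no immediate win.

col 0: drop X → no win
col 1: drop X → no win
col 2: drop X → no win
col 3: drop X → no win
col 4: drop X → no win
col 5: drop X → no win
col 6: drop X → no win

Answer: none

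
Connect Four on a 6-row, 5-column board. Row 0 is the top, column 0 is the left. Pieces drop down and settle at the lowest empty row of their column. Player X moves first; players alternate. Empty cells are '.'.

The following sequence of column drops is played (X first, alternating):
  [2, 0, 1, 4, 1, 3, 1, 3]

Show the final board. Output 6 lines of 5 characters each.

Answer: .....
.....
.....
.X...
.X.O.
OXXOO

Derivation:
Move 1: X drops in col 2, lands at row 5
Move 2: O drops in col 0, lands at row 5
Move 3: X drops in col 1, lands at row 5
Move 4: O drops in col 4, lands at row 5
Move 5: X drops in col 1, lands at row 4
Move 6: O drops in col 3, lands at row 5
Move 7: X drops in col 1, lands at row 3
Move 8: O drops in col 3, lands at row 4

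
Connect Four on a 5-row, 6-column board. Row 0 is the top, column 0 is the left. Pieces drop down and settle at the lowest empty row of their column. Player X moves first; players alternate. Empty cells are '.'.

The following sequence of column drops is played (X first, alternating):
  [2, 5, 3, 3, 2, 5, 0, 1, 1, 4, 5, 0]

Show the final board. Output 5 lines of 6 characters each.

Move 1: X drops in col 2, lands at row 4
Move 2: O drops in col 5, lands at row 4
Move 3: X drops in col 3, lands at row 4
Move 4: O drops in col 3, lands at row 3
Move 5: X drops in col 2, lands at row 3
Move 6: O drops in col 5, lands at row 3
Move 7: X drops in col 0, lands at row 4
Move 8: O drops in col 1, lands at row 4
Move 9: X drops in col 1, lands at row 3
Move 10: O drops in col 4, lands at row 4
Move 11: X drops in col 5, lands at row 2
Move 12: O drops in col 0, lands at row 3

Answer: ......
......
.....X
OXXO.O
XOXXOO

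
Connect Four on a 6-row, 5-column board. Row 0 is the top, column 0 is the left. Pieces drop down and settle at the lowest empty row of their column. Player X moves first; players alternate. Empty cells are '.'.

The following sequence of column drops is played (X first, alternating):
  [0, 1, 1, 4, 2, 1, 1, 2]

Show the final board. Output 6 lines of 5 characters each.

Answer: .....
.....
.X...
.O...
.XO..
XOX.O

Derivation:
Move 1: X drops in col 0, lands at row 5
Move 2: O drops in col 1, lands at row 5
Move 3: X drops in col 1, lands at row 4
Move 4: O drops in col 4, lands at row 5
Move 5: X drops in col 2, lands at row 5
Move 6: O drops in col 1, lands at row 3
Move 7: X drops in col 1, lands at row 2
Move 8: O drops in col 2, lands at row 4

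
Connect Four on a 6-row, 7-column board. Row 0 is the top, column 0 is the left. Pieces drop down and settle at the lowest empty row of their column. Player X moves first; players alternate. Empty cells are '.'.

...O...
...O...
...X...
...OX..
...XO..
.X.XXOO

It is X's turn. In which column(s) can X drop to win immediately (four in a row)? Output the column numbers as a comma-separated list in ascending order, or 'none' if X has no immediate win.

Answer: 2

Derivation:
col 0: drop X → no win
col 1: drop X → no win
col 2: drop X → WIN!
col 4: drop X → no win
col 5: drop X → no win
col 6: drop X → no win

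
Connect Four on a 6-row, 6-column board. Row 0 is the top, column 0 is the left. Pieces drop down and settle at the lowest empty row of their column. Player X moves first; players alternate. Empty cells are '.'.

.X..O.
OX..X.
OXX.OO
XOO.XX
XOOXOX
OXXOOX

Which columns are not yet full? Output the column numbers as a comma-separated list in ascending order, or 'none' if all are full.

Answer: 0,2,3,5

Derivation:
col 0: top cell = '.' → open
col 1: top cell = 'X' → FULL
col 2: top cell = '.' → open
col 3: top cell = '.' → open
col 4: top cell = 'O' → FULL
col 5: top cell = '.' → open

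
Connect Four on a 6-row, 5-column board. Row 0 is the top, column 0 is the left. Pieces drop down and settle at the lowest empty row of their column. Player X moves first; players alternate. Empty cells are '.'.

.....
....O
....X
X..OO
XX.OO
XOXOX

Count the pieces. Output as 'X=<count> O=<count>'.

X=7 O=7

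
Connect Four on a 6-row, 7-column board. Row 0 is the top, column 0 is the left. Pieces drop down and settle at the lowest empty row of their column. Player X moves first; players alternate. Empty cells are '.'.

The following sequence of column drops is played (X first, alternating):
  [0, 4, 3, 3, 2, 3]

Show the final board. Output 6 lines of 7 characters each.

Answer: .......
.......
.......
...O...
...O...
X.XXO..

Derivation:
Move 1: X drops in col 0, lands at row 5
Move 2: O drops in col 4, lands at row 5
Move 3: X drops in col 3, lands at row 5
Move 4: O drops in col 3, lands at row 4
Move 5: X drops in col 2, lands at row 5
Move 6: O drops in col 3, lands at row 3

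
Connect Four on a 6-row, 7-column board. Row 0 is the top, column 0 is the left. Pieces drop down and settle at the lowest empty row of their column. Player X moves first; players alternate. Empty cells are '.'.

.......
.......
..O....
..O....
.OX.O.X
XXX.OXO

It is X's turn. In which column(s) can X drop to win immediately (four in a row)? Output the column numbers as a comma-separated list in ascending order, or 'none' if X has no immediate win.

col 0: drop X → no win
col 1: drop X → no win
col 2: drop X → no win
col 3: drop X → WIN!
col 4: drop X → no win
col 5: drop X → no win
col 6: drop X → no win

Answer: 3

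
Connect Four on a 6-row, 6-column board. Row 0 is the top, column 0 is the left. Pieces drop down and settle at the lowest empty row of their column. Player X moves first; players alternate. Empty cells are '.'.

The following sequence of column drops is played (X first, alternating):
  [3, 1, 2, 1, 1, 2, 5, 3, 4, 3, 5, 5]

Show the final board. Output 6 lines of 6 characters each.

Move 1: X drops in col 3, lands at row 5
Move 2: O drops in col 1, lands at row 5
Move 3: X drops in col 2, lands at row 5
Move 4: O drops in col 1, lands at row 4
Move 5: X drops in col 1, lands at row 3
Move 6: O drops in col 2, lands at row 4
Move 7: X drops in col 5, lands at row 5
Move 8: O drops in col 3, lands at row 4
Move 9: X drops in col 4, lands at row 5
Move 10: O drops in col 3, lands at row 3
Move 11: X drops in col 5, lands at row 4
Move 12: O drops in col 5, lands at row 3

Answer: ......
......
......
.X.O.O
.OOO.X
.OXXXX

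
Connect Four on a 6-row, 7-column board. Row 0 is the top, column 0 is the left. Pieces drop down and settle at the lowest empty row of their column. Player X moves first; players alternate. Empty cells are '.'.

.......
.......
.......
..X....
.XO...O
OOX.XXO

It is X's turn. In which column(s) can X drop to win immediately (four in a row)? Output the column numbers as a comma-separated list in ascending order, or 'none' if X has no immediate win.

Answer: 3

Derivation:
col 0: drop X → no win
col 1: drop X → no win
col 2: drop X → no win
col 3: drop X → WIN!
col 4: drop X → no win
col 5: drop X → no win
col 6: drop X → no win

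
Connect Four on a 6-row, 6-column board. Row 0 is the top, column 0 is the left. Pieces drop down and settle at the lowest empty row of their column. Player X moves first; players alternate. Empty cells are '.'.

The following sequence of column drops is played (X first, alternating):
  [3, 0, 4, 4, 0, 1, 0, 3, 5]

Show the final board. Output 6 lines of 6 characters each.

Move 1: X drops in col 3, lands at row 5
Move 2: O drops in col 0, lands at row 5
Move 3: X drops in col 4, lands at row 5
Move 4: O drops in col 4, lands at row 4
Move 5: X drops in col 0, lands at row 4
Move 6: O drops in col 1, lands at row 5
Move 7: X drops in col 0, lands at row 3
Move 8: O drops in col 3, lands at row 4
Move 9: X drops in col 5, lands at row 5

Answer: ......
......
......
X.....
X..OO.
OO.XXX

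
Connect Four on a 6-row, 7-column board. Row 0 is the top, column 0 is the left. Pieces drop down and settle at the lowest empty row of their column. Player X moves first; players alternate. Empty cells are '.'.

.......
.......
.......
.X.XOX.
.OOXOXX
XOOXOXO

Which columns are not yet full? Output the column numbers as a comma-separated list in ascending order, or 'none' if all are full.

col 0: top cell = '.' → open
col 1: top cell = '.' → open
col 2: top cell = '.' → open
col 3: top cell = '.' → open
col 4: top cell = '.' → open
col 5: top cell = '.' → open
col 6: top cell = '.' → open

Answer: 0,1,2,3,4,5,6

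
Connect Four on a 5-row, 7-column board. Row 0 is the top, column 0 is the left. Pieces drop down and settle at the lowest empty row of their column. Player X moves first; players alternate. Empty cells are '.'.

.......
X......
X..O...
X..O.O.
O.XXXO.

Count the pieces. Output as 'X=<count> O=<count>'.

X=6 O=5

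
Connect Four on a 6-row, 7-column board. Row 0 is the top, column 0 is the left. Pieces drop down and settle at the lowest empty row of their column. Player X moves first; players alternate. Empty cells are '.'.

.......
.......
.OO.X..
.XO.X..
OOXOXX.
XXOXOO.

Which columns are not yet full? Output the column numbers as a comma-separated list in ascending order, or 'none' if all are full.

col 0: top cell = '.' → open
col 1: top cell = '.' → open
col 2: top cell = '.' → open
col 3: top cell = '.' → open
col 4: top cell = '.' → open
col 5: top cell = '.' → open
col 6: top cell = '.' → open

Answer: 0,1,2,3,4,5,6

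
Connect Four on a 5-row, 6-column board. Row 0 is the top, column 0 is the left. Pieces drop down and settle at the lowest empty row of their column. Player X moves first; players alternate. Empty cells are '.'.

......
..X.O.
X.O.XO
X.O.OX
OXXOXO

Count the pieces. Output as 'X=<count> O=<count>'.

X=8 O=8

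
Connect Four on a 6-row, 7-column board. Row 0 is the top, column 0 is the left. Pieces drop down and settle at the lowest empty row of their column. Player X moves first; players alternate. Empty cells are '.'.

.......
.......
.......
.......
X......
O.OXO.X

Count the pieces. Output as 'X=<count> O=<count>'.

X=3 O=3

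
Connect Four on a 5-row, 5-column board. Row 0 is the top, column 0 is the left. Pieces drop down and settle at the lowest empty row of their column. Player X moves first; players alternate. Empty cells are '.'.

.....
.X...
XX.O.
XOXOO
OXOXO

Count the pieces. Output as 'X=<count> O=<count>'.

X=7 O=7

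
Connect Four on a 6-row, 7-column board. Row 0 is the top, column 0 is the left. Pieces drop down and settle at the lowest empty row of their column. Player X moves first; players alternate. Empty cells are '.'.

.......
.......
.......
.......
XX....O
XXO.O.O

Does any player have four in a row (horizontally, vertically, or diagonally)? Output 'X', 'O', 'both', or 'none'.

none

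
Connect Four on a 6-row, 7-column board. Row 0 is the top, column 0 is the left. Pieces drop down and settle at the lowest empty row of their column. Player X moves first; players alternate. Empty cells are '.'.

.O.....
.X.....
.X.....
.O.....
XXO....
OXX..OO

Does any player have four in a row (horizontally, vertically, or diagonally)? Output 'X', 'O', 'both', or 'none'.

none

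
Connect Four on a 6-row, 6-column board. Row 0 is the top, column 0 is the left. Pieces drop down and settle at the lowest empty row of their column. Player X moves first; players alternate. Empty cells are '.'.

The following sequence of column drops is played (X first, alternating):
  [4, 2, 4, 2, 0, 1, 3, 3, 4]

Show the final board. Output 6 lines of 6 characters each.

Move 1: X drops in col 4, lands at row 5
Move 2: O drops in col 2, lands at row 5
Move 3: X drops in col 4, lands at row 4
Move 4: O drops in col 2, lands at row 4
Move 5: X drops in col 0, lands at row 5
Move 6: O drops in col 1, lands at row 5
Move 7: X drops in col 3, lands at row 5
Move 8: O drops in col 3, lands at row 4
Move 9: X drops in col 4, lands at row 3

Answer: ......
......
......
....X.
..OOX.
XOOXX.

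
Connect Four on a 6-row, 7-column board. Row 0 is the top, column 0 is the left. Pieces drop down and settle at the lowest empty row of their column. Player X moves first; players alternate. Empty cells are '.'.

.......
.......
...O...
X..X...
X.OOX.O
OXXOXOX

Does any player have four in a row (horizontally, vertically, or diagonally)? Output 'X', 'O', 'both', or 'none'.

none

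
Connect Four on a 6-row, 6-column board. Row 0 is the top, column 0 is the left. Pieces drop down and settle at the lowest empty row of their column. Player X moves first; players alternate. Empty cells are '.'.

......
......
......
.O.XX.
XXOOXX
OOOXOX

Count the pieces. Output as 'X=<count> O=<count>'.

X=8 O=7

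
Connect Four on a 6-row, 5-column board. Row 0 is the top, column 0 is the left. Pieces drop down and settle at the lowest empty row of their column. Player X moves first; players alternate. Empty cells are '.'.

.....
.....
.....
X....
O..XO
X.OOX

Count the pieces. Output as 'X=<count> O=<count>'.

X=4 O=4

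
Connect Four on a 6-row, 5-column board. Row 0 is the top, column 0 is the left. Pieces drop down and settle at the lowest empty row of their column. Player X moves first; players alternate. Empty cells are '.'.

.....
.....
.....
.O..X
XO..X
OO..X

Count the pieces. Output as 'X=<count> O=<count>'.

X=4 O=4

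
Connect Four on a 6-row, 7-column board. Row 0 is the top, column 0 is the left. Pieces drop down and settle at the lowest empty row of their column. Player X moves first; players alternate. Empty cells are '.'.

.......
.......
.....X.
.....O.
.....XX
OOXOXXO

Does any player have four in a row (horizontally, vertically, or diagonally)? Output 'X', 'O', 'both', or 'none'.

none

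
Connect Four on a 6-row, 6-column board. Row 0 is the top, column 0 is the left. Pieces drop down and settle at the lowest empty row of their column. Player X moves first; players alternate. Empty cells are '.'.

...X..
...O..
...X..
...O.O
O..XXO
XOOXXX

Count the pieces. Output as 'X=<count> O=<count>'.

X=8 O=7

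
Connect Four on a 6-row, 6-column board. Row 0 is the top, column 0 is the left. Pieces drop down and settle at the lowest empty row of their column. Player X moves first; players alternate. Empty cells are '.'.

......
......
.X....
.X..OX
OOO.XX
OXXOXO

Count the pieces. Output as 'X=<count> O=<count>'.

X=8 O=7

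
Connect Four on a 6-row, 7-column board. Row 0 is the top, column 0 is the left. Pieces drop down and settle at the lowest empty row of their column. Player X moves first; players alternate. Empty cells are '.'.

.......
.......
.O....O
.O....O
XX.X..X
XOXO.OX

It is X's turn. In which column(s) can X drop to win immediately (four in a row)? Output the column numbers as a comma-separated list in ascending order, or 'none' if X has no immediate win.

Answer: 2

Derivation:
col 0: drop X → no win
col 1: drop X → no win
col 2: drop X → WIN!
col 3: drop X → no win
col 4: drop X → no win
col 5: drop X → no win
col 6: drop X → no win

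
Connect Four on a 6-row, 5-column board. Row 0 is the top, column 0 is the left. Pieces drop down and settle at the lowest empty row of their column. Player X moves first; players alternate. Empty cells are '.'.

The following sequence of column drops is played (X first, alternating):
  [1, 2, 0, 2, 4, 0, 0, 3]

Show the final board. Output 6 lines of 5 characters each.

Move 1: X drops in col 1, lands at row 5
Move 2: O drops in col 2, lands at row 5
Move 3: X drops in col 0, lands at row 5
Move 4: O drops in col 2, lands at row 4
Move 5: X drops in col 4, lands at row 5
Move 6: O drops in col 0, lands at row 4
Move 7: X drops in col 0, lands at row 3
Move 8: O drops in col 3, lands at row 5

Answer: .....
.....
.....
X....
O.O..
XXOOX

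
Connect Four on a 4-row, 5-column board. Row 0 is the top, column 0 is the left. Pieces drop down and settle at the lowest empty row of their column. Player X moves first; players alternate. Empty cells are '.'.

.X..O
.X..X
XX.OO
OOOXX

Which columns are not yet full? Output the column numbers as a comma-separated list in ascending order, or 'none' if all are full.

Answer: 0,2,3

Derivation:
col 0: top cell = '.' → open
col 1: top cell = 'X' → FULL
col 2: top cell = '.' → open
col 3: top cell = '.' → open
col 4: top cell = 'O' → FULL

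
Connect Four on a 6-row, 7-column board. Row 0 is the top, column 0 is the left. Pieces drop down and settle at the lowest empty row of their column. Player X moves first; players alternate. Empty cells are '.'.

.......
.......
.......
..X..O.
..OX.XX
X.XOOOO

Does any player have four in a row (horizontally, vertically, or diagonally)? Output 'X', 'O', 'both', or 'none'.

O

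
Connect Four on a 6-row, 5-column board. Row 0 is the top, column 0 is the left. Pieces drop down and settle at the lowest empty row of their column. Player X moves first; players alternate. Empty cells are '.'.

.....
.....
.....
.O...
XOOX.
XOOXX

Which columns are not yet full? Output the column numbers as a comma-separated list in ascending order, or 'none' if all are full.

Answer: 0,1,2,3,4

Derivation:
col 0: top cell = '.' → open
col 1: top cell = '.' → open
col 2: top cell = '.' → open
col 3: top cell = '.' → open
col 4: top cell = '.' → open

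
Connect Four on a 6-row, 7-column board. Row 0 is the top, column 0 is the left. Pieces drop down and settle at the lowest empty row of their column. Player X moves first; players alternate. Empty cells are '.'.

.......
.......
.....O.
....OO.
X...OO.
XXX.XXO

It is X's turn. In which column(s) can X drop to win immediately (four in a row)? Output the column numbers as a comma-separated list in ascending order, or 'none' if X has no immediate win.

col 0: drop X → no win
col 1: drop X → no win
col 2: drop X → no win
col 3: drop X → WIN!
col 4: drop X → no win
col 5: drop X → no win
col 6: drop X → no win

Answer: 3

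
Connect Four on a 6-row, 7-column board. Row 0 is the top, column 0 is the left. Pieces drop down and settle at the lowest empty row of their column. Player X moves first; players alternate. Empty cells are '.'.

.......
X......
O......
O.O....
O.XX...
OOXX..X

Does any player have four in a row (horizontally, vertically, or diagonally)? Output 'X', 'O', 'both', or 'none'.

O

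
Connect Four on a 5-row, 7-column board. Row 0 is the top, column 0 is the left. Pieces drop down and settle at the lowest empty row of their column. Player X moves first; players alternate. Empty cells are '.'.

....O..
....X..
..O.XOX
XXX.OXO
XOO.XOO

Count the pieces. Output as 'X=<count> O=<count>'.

X=9 O=9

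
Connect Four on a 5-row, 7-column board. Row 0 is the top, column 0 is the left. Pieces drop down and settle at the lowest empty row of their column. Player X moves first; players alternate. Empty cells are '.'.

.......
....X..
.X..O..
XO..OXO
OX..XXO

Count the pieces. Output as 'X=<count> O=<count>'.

X=7 O=6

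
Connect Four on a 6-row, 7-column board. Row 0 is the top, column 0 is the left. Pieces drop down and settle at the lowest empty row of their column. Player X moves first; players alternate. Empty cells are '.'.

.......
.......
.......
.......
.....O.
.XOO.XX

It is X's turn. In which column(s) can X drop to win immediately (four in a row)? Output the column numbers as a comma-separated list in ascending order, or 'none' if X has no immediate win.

Answer: none

Derivation:
col 0: drop X → no win
col 1: drop X → no win
col 2: drop X → no win
col 3: drop X → no win
col 4: drop X → no win
col 5: drop X → no win
col 6: drop X → no win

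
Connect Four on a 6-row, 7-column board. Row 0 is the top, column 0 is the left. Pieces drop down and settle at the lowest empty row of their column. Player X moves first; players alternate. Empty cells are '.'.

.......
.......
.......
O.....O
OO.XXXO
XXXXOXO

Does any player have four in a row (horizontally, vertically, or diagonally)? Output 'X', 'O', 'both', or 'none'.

X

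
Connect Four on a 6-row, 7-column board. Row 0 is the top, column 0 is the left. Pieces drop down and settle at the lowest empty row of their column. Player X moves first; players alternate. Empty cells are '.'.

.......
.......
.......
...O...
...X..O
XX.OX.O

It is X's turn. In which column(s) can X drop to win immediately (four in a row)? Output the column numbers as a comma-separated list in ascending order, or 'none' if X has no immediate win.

col 0: drop X → no win
col 1: drop X → no win
col 2: drop X → no win
col 3: drop X → no win
col 4: drop X → no win
col 5: drop X → no win
col 6: drop X → no win

Answer: none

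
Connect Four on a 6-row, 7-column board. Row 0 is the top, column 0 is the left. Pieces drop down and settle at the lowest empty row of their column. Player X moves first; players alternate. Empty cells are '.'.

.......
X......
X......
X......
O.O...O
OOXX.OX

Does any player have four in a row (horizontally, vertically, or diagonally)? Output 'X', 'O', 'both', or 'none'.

none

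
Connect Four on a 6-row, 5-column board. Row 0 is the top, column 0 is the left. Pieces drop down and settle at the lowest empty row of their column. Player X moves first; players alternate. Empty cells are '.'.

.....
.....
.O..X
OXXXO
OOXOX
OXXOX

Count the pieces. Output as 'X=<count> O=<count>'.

X=9 O=8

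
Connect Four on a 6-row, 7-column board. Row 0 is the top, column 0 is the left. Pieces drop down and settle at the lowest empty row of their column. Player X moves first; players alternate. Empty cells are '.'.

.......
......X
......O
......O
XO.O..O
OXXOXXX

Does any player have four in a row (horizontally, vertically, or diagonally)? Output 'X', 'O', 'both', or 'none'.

none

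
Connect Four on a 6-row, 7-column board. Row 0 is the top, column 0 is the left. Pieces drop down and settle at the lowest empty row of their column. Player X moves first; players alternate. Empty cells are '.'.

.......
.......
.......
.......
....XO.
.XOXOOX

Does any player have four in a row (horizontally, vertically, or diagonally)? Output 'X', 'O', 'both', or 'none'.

none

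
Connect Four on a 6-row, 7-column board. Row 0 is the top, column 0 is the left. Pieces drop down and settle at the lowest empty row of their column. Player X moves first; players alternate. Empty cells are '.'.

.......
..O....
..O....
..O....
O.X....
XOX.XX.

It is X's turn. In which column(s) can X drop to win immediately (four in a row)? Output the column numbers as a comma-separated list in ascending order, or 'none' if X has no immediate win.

col 0: drop X → no win
col 1: drop X → no win
col 2: drop X → no win
col 3: drop X → WIN!
col 4: drop X → no win
col 5: drop X → no win
col 6: drop X → no win

Answer: 3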